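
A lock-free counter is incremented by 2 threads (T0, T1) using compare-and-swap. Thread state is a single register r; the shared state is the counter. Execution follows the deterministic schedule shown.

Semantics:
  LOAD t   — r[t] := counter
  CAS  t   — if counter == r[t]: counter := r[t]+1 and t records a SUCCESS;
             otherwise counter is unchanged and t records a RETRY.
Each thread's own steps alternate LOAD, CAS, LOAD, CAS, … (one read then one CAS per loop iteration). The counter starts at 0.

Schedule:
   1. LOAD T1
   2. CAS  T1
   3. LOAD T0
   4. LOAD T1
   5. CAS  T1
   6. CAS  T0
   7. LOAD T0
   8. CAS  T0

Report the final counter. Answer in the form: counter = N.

counter = 3

1. LOAD T1 → mem=0 r[T1]=0 [LOAD]
2. CAS T1 → mem=1 r[T1]=0 [OK]
3. LOAD T0 → mem=1 r[T0]=1 [LOAD]
4. LOAD T1 → mem=1 r[T1]=1 [LOAD]
5. CAS T1 → mem=2 r[T1]=1 [OK]
6. CAS T0 → mem=2 r[T0]=1 [RETRY]
7. LOAD T0 → mem=2 r[T0]=2 [LOAD]
8. CAS T0 → mem=3 r[T0]=2 [OK]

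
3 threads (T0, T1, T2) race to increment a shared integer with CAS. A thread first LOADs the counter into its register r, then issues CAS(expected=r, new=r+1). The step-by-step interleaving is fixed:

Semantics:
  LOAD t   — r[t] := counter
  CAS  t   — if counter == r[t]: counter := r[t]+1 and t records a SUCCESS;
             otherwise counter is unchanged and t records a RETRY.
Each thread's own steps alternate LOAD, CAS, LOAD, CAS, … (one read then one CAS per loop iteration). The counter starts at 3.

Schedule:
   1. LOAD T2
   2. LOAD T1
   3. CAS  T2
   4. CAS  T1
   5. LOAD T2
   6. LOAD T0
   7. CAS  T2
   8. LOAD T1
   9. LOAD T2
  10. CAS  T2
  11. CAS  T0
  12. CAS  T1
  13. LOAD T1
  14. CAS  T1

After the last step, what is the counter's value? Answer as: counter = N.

[1] T2.load  rd  (counter 3, T2.r 3)
[2] T1.load  rd  (counter 3, T1.r 3)
[3] T2.cas  hit  (counter 4, T2.r 3)
[4] T1.cas  miss  (counter 4, T1.r 3)
[5] T2.load  rd  (counter 4, T2.r 4)
[6] T0.load  rd  (counter 4, T0.r 4)
[7] T2.cas  hit  (counter 5, T2.r 4)
[8] T1.load  rd  (counter 5, T1.r 5)
[9] T2.load  rd  (counter 5, T2.r 5)
[10] T2.cas  hit  (counter 6, T2.r 5)
[11] T0.cas  miss  (counter 6, T0.r 4)
[12] T1.cas  miss  (counter 6, T1.r 5)
[13] T1.load  rd  (counter 6, T1.r 6)
[14] T1.cas  hit  (counter 7, T1.r 6)

counter = 7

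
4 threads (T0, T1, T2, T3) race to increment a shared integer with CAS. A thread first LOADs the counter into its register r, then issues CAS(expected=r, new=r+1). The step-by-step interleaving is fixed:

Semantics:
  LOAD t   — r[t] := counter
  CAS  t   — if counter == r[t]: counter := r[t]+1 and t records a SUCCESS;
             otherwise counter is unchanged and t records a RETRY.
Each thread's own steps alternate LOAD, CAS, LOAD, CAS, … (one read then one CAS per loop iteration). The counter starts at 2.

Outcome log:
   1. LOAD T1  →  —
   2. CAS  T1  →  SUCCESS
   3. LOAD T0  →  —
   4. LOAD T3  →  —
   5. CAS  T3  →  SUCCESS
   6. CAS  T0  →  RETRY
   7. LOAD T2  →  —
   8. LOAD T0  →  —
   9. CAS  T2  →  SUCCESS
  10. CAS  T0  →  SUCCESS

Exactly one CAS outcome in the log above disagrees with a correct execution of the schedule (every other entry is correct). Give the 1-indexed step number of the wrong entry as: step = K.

step = 10

Reference trace:
#1 T1 reads 2
#2 T1 CAS(2→3) writes; counter now 3
#3 T0 reads 3
#4 T3 reads 3
#5 T3 CAS(3→4) writes; counter now 4
#6 T0 CAS(3→4) fails; counter now 4
#7 T2 reads 4
#8 T0 reads 4
#9 T2 CAS(4→5) writes; counter now 5
#10 T0 CAS(4→5) fails; counter now 5
Flip is step 10.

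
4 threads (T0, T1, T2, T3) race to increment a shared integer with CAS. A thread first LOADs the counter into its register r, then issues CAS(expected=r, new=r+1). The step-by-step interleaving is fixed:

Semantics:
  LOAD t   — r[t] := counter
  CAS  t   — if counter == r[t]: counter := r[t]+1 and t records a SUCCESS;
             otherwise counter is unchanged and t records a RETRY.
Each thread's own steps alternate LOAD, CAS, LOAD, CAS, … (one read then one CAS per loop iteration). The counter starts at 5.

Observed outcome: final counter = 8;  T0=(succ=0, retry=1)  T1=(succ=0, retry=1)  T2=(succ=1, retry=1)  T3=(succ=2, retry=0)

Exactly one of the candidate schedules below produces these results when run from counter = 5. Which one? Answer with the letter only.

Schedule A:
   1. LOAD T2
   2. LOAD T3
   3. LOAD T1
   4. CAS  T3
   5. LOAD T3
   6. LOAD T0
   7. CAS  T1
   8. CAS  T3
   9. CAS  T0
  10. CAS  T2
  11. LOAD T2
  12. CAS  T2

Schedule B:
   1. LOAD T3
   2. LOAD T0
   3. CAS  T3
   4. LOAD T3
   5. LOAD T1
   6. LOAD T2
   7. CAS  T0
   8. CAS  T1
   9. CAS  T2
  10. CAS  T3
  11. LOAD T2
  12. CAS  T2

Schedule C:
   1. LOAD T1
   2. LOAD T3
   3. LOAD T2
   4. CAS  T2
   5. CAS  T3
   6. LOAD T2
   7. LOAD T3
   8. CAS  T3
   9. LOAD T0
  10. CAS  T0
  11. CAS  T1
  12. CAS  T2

Run A:
#1 T2 reads 5
#2 T3 reads 5
#3 T1 reads 5
#4 T3 CAS(5→6) writes; counter now 6
#5 T3 reads 6
#6 T0 reads 6
#7 T1 CAS(5→6) fails; counter now 6
#8 T3 CAS(6→7) writes; counter now 7
#9 T0 CAS(6→7) fails; counter now 7
#10 T2 CAS(5→6) fails; counter now 7
#11 T2 reads 7
#12 T2 CAS(7→8) writes; counter now 8

A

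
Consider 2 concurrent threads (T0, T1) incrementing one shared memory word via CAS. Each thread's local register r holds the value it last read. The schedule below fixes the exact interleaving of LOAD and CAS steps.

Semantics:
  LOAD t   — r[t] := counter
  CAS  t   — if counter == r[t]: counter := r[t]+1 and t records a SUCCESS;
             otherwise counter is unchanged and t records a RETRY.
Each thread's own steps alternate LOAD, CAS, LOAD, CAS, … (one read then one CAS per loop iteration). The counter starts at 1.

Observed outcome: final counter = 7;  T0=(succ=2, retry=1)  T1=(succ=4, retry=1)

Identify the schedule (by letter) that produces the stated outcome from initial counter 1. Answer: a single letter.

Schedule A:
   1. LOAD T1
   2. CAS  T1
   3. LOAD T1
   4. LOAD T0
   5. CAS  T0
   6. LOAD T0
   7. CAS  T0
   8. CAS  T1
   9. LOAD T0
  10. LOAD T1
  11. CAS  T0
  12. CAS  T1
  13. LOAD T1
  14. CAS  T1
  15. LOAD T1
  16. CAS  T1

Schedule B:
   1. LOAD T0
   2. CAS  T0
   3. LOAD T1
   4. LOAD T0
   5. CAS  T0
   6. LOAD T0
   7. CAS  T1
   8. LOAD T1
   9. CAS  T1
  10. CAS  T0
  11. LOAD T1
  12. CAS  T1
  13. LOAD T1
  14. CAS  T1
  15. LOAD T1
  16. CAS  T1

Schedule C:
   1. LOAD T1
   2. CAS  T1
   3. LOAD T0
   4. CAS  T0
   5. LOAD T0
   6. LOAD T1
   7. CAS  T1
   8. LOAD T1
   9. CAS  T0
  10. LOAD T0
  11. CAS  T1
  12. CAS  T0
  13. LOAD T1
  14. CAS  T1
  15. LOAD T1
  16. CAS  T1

B

Tracing schedule B:
[1] T0.load  rd  (counter 1, T0.r 1)
[2] T0.cas  hit  (counter 2, T0.r 1)
[3] T1.load  rd  (counter 2, T1.r 2)
[4] T0.load  rd  (counter 2, T0.r 2)
[5] T0.cas  hit  (counter 3, T0.r 2)
[6] T0.load  rd  (counter 3, T0.r 3)
[7] T1.cas  miss  (counter 3, T1.r 2)
[8] T1.load  rd  (counter 3, T1.r 3)
[9] T1.cas  hit  (counter 4, T1.r 3)
[10] T0.cas  miss  (counter 4, T0.r 3)
[11] T1.load  rd  (counter 4, T1.r 4)
[12] T1.cas  hit  (counter 5, T1.r 4)
[13] T1.load  rd  (counter 5, T1.r 5)
[14] T1.cas  hit  (counter 6, T1.r 5)
[15] T1.load  rd  (counter 6, T1.r 6)
[16] T1.cas  hit  (counter 7, T1.r 6)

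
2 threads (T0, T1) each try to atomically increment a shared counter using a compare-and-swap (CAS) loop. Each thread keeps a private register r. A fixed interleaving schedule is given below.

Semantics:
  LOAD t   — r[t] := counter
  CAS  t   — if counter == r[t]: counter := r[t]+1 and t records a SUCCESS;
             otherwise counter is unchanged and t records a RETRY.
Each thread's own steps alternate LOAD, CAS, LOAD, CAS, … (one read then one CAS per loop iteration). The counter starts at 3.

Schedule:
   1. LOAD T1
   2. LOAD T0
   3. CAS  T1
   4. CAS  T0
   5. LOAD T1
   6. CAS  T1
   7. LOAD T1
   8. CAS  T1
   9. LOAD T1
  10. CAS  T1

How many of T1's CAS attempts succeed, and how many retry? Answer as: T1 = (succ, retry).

   1) LOAD T1:  M=3  r_T1=3
   2) LOAD T0:  M=3  r_T0=3
   3) CAS  T1:  M=4  r_T1=3 ✓
   4) CAS  T0:  M=4  r_T0=3 ✗
   5) LOAD T1:  M=4  r_T1=4
   6) CAS  T1:  M=5  r_T1=4 ✓
   7) LOAD T1:  M=5  r_T1=5
   8) CAS  T1:  M=6  r_T1=5 ✓
   9) LOAD T1:  M=6  r_T1=6
  10) CAS  T1:  M=7  r_T1=6 ✓

T1 = (4, 0)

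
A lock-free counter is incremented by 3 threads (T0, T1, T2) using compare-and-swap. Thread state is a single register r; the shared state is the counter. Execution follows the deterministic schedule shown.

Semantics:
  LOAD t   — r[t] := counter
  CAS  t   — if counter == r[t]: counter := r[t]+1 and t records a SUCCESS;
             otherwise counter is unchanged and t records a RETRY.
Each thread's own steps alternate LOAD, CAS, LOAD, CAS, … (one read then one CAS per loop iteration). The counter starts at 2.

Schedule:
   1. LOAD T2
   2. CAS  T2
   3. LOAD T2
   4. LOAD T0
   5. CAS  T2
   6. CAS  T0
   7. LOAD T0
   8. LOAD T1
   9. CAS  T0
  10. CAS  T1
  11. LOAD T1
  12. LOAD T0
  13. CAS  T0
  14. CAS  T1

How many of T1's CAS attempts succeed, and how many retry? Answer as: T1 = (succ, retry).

T1 = (0, 2)

#1 T2 reads 2
#2 T2 CAS(2→3) writes; counter now 3
#3 T2 reads 3
#4 T0 reads 3
#5 T2 CAS(3→4) writes; counter now 4
#6 T0 CAS(3→4) fails; counter now 4
#7 T0 reads 4
#8 T1 reads 4
#9 T0 CAS(4→5) writes; counter now 5
#10 T1 CAS(4→5) fails; counter now 5
#11 T1 reads 5
#12 T0 reads 5
#13 T0 CAS(5→6) writes; counter now 6
#14 T1 CAS(5→6) fails; counter now 6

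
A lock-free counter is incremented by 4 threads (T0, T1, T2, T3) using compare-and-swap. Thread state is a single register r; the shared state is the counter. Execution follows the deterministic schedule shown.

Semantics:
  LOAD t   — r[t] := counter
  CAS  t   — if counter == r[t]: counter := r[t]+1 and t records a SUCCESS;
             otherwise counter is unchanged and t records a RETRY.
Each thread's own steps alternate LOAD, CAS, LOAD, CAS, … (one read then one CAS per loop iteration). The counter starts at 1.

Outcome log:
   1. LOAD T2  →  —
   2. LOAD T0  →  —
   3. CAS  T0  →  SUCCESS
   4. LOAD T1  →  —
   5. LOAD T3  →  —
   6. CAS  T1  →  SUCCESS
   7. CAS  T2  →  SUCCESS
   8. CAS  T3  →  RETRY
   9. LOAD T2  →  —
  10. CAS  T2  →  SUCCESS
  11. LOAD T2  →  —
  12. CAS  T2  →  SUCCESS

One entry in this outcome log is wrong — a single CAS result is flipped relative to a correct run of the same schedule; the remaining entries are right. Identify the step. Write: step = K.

Reference trace:
   1) LOAD T2:  M=1  r_T2=1
   2) LOAD T0:  M=1  r_T0=1
   3) CAS  T0:  M=2  r_T0=1 ✓
   4) LOAD T1:  M=2  r_T1=2
   5) LOAD T3:  M=2  r_T3=2
   6) CAS  T1:  M=3  r_T1=2 ✓
   7) CAS  T2:  M=3  r_T2=1 ✗
   8) CAS  T3:  M=3  r_T3=2 ✗
   9) LOAD T2:  M=3  r_T2=3
  10) CAS  T2:  M=4  r_T2=3 ✓
  11) LOAD T2:  M=4  r_T2=4
  12) CAS  T2:  M=5  r_T2=4 ✓
Mismatch at 7.

step = 7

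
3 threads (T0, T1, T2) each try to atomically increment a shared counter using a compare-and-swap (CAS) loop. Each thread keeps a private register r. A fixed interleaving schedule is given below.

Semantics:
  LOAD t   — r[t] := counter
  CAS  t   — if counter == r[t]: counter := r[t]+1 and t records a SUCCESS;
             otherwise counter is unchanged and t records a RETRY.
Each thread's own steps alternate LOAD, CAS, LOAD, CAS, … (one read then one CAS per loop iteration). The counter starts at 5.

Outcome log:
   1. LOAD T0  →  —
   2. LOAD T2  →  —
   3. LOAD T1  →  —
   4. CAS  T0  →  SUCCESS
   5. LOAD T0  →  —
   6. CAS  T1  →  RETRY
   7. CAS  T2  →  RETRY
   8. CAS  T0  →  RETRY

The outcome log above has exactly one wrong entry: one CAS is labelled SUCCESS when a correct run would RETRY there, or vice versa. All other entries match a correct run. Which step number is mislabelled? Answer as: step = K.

step = 8

Correct run:
#1 T0 reads 5
#2 T2 reads 5
#3 T1 reads 5
#4 T0 CAS(5→6) writes; counter now 6
#5 T0 reads 6
#6 T1 CAS(5→6) fails; counter now 6
#7 T2 CAS(5→6) fails; counter now 6
#8 T0 CAS(6→7) writes; counter now 7
Flip is step 8.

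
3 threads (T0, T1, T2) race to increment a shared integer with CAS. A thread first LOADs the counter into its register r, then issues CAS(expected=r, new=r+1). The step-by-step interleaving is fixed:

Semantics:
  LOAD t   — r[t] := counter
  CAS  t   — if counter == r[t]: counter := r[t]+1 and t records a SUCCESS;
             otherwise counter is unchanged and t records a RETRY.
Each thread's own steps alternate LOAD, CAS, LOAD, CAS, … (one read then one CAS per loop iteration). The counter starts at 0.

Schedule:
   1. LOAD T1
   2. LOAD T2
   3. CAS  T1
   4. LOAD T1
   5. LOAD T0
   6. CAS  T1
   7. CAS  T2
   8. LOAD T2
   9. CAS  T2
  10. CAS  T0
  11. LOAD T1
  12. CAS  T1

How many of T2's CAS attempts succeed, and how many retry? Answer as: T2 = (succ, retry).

   1) LOAD T1:  M=0  r_T1=0
   2) LOAD T2:  M=0  r_T2=0
   3) CAS  T1:  M=1  r_T1=0 ✓
   4) LOAD T1:  M=1  r_T1=1
   5) LOAD T0:  M=1  r_T0=1
   6) CAS  T1:  M=2  r_T1=1 ✓
   7) CAS  T2:  M=2  r_T2=0 ✗
   8) LOAD T2:  M=2  r_T2=2
   9) CAS  T2:  M=3  r_T2=2 ✓
  10) CAS  T0:  M=3  r_T0=1 ✗
  11) LOAD T1:  M=3  r_T1=3
  12) CAS  T1:  M=4  r_T1=3 ✓

T2 = (1, 1)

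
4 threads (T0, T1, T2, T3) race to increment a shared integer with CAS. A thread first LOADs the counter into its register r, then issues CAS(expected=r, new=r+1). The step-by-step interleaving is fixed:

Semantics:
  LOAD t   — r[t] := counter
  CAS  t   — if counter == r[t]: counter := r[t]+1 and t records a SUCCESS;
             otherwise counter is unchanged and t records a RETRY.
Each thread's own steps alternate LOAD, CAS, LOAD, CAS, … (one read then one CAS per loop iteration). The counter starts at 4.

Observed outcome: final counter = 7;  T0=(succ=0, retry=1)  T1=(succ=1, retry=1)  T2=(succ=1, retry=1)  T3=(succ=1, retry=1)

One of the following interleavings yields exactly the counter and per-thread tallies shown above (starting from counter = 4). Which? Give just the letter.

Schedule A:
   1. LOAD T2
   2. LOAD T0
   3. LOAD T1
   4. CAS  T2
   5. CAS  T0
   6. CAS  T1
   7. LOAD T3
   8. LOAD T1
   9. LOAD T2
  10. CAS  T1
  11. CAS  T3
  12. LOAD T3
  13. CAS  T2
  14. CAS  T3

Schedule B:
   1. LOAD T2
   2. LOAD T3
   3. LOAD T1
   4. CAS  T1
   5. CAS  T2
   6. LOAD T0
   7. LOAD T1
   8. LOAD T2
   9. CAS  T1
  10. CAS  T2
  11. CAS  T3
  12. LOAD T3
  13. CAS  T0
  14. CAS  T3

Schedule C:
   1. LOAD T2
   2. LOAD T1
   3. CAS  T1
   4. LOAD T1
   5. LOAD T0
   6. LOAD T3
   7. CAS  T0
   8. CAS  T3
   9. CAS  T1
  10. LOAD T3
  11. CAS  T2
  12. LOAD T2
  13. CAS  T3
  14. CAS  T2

A

Tracing schedule A:
T2 LOAD — after: cnt=4, r=4 — load
T0 LOAD — after: cnt=4, r=4 — load
T1 LOAD — after: cnt=4, r=4 — load
T2 CAS — after: cnt=5, r=4 — ok
T0 CAS — after: cnt=5, r=4 — retry
T1 CAS — after: cnt=5, r=4 — retry
T3 LOAD — after: cnt=5, r=5 — load
T1 LOAD — after: cnt=5, r=5 — load
T2 LOAD — after: cnt=5, r=5 — load
T1 CAS — after: cnt=6, r=5 — ok
T3 CAS — after: cnt=6, r=5 — retry
T3 LOAD — after: cnt=6, r=6 — load
T2 CAS — after: cnt=6, r=5 — retry
T3 CAS — after: cnt=7, r=6 — ok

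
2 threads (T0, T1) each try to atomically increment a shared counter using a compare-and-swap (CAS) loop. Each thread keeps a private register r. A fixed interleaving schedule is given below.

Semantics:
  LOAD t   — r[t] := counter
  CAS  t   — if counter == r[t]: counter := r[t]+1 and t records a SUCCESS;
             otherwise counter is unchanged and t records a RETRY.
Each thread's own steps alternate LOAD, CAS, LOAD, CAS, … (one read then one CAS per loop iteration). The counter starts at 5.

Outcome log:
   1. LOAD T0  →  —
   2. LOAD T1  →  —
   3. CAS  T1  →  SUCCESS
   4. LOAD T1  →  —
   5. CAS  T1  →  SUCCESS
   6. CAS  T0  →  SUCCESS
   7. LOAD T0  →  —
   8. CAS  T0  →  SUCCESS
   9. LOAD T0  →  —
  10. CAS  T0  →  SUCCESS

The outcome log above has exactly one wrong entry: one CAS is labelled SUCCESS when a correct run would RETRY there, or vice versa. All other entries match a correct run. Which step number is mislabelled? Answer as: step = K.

step = 6

Reference trace:
[1] T0.load  rd  (counter 5, T0.r 5)
[2] T1.load  rd  (counter 5, T1.r 5)
[3] T1.cas  hit  (counter 6, T1.r 5)
[4] T1.load  rd  (counter 6, T1.r 6)
[5] T1.cas  hit  (counter 7, T1.r 6)
[6] T0.cas  miss  (counter 7, T0.r 5)
[7] T0.load  rd  (counter 7, T0.r 7)
[8] T0.cas  hit  (counter 8, T0.r 7)
[9] T0.load  rd  (counter 8, T0.r 8)
[10] T0.cas  hit  (counter 9, T0.r 8)
Flip is step 6.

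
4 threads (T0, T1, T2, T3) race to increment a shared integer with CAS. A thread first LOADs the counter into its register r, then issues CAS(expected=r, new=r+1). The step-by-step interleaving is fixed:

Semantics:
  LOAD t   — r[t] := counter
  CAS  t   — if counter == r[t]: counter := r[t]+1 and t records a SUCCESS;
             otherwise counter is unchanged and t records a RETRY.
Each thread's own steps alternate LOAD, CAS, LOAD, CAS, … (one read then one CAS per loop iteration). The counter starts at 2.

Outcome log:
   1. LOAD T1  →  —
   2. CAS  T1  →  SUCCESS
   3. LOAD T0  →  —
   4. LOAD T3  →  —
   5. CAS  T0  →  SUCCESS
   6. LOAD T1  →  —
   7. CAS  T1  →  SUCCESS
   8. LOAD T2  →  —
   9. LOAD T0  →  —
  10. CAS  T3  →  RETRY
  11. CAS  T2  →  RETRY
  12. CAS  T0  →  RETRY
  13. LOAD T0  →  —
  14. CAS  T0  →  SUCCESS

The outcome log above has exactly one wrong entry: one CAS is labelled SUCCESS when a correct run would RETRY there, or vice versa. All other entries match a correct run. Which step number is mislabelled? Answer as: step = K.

step = 11

Re-executing:
step 1: T1 LOAD ⇒ load; ctr=2 reg=2
step 2: T1 CAS ⇒ ok; ctr=3 reg=2
step 3: T0 LOAD ⇒ load; ctr=3 reg=3
step 4: T3 LOAD ⇒ load; ctr=3 reg=3
step 5: T0 CAS ⇒ ok; ctr=4 reg=3
step 6: T1 LOAD ⇒ load; ctr=4 reg=4
step 7: T1 CAS ⇒ ok; ctr=5 reg=4
step 8: T2 LOAD ⇒ load; ctr=5 reg=5
step 9: T0 LOAD ⇒ load; ctr=5 reg=5
step 10: T3 CAS ⇒ retry; ctr=5 reg=3
step 11: T2 CAS ⇒ ok; ctr=6 reg=5
step 12: T0 CAS ⇒ retry; ctr=6 reg=5
step 13: T0 LOAD ⇒ load; ctr=6 reg=6
step 14: T0 CAS ⇒ ok; ctr=7 reg=6
Flip is step 11.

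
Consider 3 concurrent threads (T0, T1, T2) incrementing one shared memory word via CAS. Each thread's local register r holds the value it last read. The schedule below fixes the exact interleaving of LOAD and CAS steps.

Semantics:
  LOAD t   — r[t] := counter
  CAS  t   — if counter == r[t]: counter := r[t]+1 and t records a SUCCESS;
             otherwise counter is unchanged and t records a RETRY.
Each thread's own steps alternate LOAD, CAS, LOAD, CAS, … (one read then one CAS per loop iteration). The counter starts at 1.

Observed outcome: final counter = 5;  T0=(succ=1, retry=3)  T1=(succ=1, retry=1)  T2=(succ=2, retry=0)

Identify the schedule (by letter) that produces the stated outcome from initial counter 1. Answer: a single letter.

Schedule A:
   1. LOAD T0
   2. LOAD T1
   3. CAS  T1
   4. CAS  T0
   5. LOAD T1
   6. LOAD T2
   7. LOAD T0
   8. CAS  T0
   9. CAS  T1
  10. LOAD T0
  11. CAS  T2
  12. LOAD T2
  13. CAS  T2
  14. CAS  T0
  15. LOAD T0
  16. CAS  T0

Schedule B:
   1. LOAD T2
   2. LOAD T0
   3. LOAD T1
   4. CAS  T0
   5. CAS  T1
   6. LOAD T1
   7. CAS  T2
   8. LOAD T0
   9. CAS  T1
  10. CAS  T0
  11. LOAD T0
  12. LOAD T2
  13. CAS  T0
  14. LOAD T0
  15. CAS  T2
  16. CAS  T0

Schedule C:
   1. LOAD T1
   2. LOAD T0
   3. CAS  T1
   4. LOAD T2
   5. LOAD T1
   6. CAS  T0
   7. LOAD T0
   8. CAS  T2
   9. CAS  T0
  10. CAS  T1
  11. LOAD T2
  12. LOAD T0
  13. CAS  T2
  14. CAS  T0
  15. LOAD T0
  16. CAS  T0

C

Run C:
[1] T1.load  rd  (counter 1, T1.r 1)
[2] T0.load  rd  (counter 1, T0.r 1)
[3] T1.cas  hit  (counter 2, T1.r 1)
[4] T2.load  rd  (counter 2, T2.r 2)
[5] T1.load  rd  (counter 2, T1.r 2)
[6] T0.cas  miss  (counter 2, T0.r 1)
[7] T0.load  rd  (counter 2, T0.r 2)
[8] T2.cas  hit  (counter 3, T2.r 2)
[9] T0.cas  miss  (counter 3, T0.r 2)
[10] T1.cas  miss  (counter 3, T1.r 2)
[11] T2.load  rd  (counter 3, T2.r 3)
[12] T0.load  rd  (counter 3, T0.r 3)
[13] T2.cas  hit  (counter 4, T2.r 3)
[14] T0.cas  miss  (counter 4, T0.r 3)
[15] T0.load  rd  (counter 4, T0.r 4)
[16] T0.cas  hit  (counter 5, T0.r 4)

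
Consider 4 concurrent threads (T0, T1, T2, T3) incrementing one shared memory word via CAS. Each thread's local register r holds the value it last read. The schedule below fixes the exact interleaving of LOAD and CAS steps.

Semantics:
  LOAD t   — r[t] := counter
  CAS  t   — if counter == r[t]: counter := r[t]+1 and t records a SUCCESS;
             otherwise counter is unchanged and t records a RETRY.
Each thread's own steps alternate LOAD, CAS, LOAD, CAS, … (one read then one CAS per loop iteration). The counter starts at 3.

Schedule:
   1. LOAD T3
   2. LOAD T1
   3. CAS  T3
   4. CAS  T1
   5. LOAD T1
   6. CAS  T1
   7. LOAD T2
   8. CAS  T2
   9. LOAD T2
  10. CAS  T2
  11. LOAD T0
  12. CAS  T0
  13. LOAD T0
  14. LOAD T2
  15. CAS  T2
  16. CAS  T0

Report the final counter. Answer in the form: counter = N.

1. LOAD T3 → mem=3 r[T3]=3 [LOAD]
2. LOAD T1 → mem=3 r[T1]=3 [LOAD]
3. CAS T3 → mem=4 r[T3]=3 [OK]
4. CAS T1 → mem=4 r[T1]=3 [RETRY]
5. LOAD T1 → mem=4 r[T1]=4 [LOAD]
6. CAS T1 → mem=5 r[T1]=4 [OK]
7. LOAD T2 → mem=5 r[T2]=5 [LOAD]
8. CAS T2 → mem=6 r[T2]=5 [OK]
9. LOAD T2 → mem=6 r[T2]=6 [LOAD]
10. CAS T2 → mem=7 r[T2]=6 [OK]
11. LOAD T0 → mem=7 r[T0]=7 [LOAD]
12. CAS T0 → mem=8 r[T0]=7 [OK]
13. LOAD T0 → mem=8 r[T0]=8 [LOAD]
14. LOAD T2 → mem=8 r[T2]=8 [LOAD]
15. CAS T2 → mem=9 r[T2]=8 [OK]
16. CAS T0 → mem=9 r[T0]=8 [RETRY]

counter = 9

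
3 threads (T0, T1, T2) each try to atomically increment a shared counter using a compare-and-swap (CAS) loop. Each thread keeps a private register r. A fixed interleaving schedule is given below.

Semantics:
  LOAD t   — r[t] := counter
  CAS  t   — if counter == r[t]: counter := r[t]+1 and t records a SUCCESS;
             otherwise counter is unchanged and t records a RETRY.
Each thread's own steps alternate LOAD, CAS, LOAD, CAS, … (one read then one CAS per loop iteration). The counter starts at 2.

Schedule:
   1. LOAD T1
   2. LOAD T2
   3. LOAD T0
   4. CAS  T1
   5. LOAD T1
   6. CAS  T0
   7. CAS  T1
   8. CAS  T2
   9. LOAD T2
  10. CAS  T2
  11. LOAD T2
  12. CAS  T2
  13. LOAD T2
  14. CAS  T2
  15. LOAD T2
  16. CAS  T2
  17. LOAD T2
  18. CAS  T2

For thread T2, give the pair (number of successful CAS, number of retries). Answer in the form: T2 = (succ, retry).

1. LOAD T1 → mem=2 r[T1]=2 [LOAD]
2. LOAD T2 → mem=2 r[T2]=2 [LOAD]
3. LOAD T0 → mem=2 r[T0]=2 [LOAD]
4. CAS T1 → mem=3 r[T1]=2 [OK]
5. LOAD T1 → mem=3 r[T1]=3 [LOAD]
6. CAS T0 → mem=3 r[T0]=2 [RETRY]
7. CAS T1 → mem=4 r[T1]=3 [OK]
8. CAS T2 → mem=4 r[T2]=2 [RETRY]
9. LOAD T2 → mem=4 r[T2]=4 [LOAD]
10. CAS T2 → mem=5 r[T2]=4 [OK]
11. LOAD T2 → mem=5 r[T2]=5 [LOAD]
12. CAS T2 → mem=6 r[T2]=5 [OK]
13. LOAD T2 → mem=6 r[T2]=6 [LOAD]
14. CAS T2 → mem=7 r[T2]=6 [OK]
15. LOAD T2 → mem=7 r[T2]=7 [LOAD]
16. CAS T2 → mem=8 r[T2]=7 [OK]
17. LOAD T2 → mem=8 r[T2]=8 [LOAD]
18. CAS T2 → mem=9 r[T2]=8 [OK]

T2 = (5, 1)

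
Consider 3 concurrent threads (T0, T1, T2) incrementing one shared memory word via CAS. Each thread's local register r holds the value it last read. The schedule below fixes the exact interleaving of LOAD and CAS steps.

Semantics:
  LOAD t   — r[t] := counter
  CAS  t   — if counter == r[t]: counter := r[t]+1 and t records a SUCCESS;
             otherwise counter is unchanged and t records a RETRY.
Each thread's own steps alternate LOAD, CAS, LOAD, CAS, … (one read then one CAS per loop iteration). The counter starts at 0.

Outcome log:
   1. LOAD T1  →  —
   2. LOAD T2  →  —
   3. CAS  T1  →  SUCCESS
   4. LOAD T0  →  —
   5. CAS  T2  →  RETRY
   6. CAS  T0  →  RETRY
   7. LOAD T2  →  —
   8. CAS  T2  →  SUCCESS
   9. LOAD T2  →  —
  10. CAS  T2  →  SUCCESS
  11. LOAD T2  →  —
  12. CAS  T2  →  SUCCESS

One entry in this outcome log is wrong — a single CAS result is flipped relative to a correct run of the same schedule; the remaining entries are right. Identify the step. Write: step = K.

Re-executing:
   1) LOAD T1:  M=0  r_T1=0
   2) LOAD T2:  M=0  r_T2=0
   3) CAS  T1:  M=1  r_T1=0 ✓
   4) LOAD T0:  M=1  r_T0=1
   5) CAS  T2:  M=1  r_T2=0 ✗
   6) CAS  T0:  M=2  r_T0=1 ✓
   7) LOAD T2:  M=2  r_T2=2
   8) CAS  T2:  M=3  r_T2=2 ✓
   9) LOAD T2:  M=3  r_T2=3
  10) CAS  T2:  M=4  r_T2=3 ✓
  11) LOAD T2:  M=4  r_T2=4
  12) CAS  T2:  M=5  r_T2=4 ✓
Log disagrees first at step 6.

step = 6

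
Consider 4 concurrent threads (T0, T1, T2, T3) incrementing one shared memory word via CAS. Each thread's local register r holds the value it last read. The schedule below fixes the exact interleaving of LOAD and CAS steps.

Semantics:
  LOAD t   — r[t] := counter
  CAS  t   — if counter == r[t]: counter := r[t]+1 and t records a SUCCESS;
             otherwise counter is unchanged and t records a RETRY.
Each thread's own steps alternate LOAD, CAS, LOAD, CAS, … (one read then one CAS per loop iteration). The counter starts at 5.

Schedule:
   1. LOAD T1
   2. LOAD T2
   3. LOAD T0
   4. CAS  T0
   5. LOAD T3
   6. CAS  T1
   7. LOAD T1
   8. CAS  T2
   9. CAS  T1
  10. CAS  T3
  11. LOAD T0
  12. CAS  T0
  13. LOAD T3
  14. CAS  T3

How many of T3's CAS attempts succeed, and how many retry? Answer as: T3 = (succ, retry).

T3 = (1, 1)

T1 LOAD — after: cnt=5, r=5 — load
T2 LOAD — after: cnt=5, r=5 — load
T0 LOAD — after: cnt=5, r=5 — load
T0 CAS — after: cnt=6, r=5 — ok
T3 LOAD — after: cnt=6, r=6 — load
T1 CAS — after: cnt=6, r=5 — retry
T1 LOAD — after: cnt=6, r=6 — load
T2 CAS — after: cnt=6, r=5 — retry
T1 CAS — after: cnt=7, r=6 — ok
T3 CAS — after: cnt=7, r=6 — retry
T0 LOAD — after: cnt=7, r=7 — load
T0 CAS — after: cnt=8, r=7 — ok
T3 LOAD — after: cnt=8, r=8 — load
T3 CAS — after: cnt=9, r=8 — ok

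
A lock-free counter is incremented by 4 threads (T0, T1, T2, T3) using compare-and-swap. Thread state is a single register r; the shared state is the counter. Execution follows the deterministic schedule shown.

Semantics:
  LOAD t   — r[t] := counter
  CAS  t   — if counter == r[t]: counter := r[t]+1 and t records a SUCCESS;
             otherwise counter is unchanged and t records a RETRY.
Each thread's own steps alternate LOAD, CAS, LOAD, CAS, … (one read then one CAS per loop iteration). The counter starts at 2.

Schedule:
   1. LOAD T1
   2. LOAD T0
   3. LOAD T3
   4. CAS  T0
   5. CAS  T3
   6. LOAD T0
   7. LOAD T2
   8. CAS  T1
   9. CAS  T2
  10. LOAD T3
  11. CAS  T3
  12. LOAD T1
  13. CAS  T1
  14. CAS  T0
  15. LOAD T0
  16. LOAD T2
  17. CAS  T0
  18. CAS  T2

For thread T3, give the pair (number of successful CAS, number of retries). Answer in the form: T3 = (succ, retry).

#1 T1 reads 2
#2 T0 reads 2
#3 T3 reads 2
#4 T0 CAS(2→3) writes; counter now 3
#5 T3 CAS(2→3) fails; counter now 3
#6 T0 reads 3
#7 T2 reads 3
#8 T1 CAS(2→3) fails; counter now 3
#9 T2 CAS(3→4) writes; counter now 4
#10 T3 reads 4
#11 T3 CAS(4→5) writes; counter now 5
#12 T1 reads 5
#13 T1 CAS(5→6) writes; counter now 6
#14 T0 CAS(3→4) fails; counter now 6
#15 T0 reads 6
#16 T2 reads 6
#17 T0 CAS(6→7) writes; counter now 7
#18 T2 CAS(6→7) fails; counter now 7

T3 = (1, 1)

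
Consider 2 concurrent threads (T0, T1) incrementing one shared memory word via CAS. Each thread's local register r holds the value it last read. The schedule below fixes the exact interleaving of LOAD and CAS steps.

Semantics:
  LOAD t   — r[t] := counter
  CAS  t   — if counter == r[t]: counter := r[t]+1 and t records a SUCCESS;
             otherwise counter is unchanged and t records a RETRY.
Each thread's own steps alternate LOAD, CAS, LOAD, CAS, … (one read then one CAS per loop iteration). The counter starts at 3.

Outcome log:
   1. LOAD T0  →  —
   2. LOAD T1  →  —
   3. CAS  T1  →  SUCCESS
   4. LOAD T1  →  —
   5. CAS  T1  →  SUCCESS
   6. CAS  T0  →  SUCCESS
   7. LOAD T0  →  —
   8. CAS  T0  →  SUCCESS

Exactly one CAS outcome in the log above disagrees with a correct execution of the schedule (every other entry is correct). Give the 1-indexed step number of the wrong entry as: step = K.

Reference trace:
T0 LOAD — after: cnt=3, r=3 — load
T1 LOAD — after: cnt=3, r=3 — load
T1 CAS — after: cnt=4, r=3 — ok
T1 LOAD — after: cnt=4, r=4 — load
T1 CAS — after: cnt=5, r=4 — ok
T0 CAS — after: cnt=5, r=3 — retry
T0 LOAD — after: cnt=5, r=5 — load
T0 CAS — after: cnt=6, r=5 — ok
Mismatch at 6.

step = 6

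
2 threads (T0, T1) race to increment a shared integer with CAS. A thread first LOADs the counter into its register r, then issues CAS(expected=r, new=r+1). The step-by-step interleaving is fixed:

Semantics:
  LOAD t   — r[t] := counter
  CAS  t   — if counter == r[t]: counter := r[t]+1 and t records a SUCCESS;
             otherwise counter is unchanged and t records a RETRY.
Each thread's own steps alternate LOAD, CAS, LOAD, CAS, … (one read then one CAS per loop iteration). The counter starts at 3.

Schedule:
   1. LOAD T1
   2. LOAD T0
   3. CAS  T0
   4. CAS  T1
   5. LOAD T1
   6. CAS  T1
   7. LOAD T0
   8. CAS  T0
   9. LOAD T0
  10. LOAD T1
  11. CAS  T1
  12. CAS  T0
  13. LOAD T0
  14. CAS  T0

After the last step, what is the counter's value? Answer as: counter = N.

counter = 8

#1 T1 reads 3
#2 T0 reads 3
#3 T0 CAS(3→4) writes; counter now 4
#4 T1 CAS(3→4) fails; counter now 4
#5 T1 reads 4
#6 T1 CAS(4→5) writes; counter now 5
#7 T0 reads 5
#8 T0 CAS(5→6) writes; counter now 6
#9 T0 reads 6
#10 T1 reads 6
#11 T1 CAS(6→7) writes; counter now 7
#12 T0 CAS(6→7) fails; counter now 7
#13 T0 reads 7
#14 T0 CAS(7→8) writes; counter now 8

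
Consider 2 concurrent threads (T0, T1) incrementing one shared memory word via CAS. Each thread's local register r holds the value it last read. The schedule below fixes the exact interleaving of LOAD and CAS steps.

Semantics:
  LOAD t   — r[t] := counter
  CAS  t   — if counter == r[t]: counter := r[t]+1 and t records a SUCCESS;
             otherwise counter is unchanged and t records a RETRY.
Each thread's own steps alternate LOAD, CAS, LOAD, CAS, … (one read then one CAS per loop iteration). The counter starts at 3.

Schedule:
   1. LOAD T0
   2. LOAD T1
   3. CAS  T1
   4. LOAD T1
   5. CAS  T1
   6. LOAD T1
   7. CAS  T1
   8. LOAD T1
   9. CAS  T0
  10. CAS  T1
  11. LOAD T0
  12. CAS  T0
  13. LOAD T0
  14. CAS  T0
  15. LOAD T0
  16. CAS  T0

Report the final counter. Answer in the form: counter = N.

counter = 10

[1] T0.load  rd  (counter 3, T0.r 3)
[2] T1.load  rd  (counter 3, T1.r 3)
[3] T1.cas  hit  (counter 4, T1.r 3)
[4] T1.load  rd  (counter 4, T1.r 4)
[5] T1.cas  hit  (counter 5, T1.r 4)
[6] T1.load  rd  (counter 5, T1.r 5)
[7] T1.cas  hit  (counter 6, T1.r 5)
[8] T1.load  rd  (counter 6, T1.r 6)
[9] T0.cas  miss  (counter 6, T0.r 3)
[10] T1.cas  hit  (counter 7, T1.r 6)
[11] T0.load  rd  (counter 7, T0.r 7)
[12] T0.cas  hit  (counter 8, T0.r 7)
[13] T0.load  rd  (counter 8, T0.r 8)
[14] T0.cas  hit  (counter 9, T0.r 8)
[15] T0.load  rd  (counter 9, T0.r 9)
[16] T0.cas  hit  (counter 10, T0.r 9)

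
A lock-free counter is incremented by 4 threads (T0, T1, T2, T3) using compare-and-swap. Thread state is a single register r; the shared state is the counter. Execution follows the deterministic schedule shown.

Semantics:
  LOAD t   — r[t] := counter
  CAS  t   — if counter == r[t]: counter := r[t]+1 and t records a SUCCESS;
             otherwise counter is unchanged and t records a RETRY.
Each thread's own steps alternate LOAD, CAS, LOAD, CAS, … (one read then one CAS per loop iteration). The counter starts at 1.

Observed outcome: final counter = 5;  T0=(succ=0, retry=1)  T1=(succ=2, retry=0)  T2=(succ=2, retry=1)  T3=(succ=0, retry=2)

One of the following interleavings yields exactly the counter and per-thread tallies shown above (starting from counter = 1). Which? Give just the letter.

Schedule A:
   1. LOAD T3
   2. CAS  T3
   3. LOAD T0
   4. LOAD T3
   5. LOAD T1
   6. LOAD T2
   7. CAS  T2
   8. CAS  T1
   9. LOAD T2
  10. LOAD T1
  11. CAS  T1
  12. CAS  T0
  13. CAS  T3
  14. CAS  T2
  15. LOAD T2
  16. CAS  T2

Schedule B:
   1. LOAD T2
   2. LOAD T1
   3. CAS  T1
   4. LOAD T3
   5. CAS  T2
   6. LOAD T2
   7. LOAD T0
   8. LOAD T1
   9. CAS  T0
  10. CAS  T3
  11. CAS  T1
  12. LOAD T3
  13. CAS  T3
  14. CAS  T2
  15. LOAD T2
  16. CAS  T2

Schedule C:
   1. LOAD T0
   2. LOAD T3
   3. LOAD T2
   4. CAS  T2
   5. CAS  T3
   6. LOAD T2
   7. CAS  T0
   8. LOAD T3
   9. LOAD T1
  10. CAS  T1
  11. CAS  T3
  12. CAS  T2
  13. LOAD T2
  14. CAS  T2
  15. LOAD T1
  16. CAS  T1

Run C:
[1] T0.load  rd  (counter 1, T0.r 1)
[2] T3.load  rd  (counter 1, T3.r 1)
[3] T2.load  rd  (counter 1, T2.r 1)
[4] T2.cas  hit  (counter 2, T2.r 1)
[5] T3.cas  miss  (counter 2, T3.r 1)
[6] T2.load  rd  (counter 2, T2.r 2)
[7] T0.cas  miss  (counter 2, T0.r 1)
[8] T3.load  rd  (counter 2, T3.r 2)
[9] T1.load  rd  (counter 2, T1.r 2)
[10] T1.cas  hit  (counter 3, T1.r 2)
[11] T3.cas  miss  (counter 3, T3.r 2)
[12] T2.cas  miss  (counter 3, T2.r 2)
[13] T2.load  rd  (counter 3, T2.r 3)
[14] T2.cas  hit  (counter 4, T2.r 3)
[15] T1.load  rd  (counter 4, T1.r 4)
[16] T1.cas  hit  (counter 5, T1.r 4)

C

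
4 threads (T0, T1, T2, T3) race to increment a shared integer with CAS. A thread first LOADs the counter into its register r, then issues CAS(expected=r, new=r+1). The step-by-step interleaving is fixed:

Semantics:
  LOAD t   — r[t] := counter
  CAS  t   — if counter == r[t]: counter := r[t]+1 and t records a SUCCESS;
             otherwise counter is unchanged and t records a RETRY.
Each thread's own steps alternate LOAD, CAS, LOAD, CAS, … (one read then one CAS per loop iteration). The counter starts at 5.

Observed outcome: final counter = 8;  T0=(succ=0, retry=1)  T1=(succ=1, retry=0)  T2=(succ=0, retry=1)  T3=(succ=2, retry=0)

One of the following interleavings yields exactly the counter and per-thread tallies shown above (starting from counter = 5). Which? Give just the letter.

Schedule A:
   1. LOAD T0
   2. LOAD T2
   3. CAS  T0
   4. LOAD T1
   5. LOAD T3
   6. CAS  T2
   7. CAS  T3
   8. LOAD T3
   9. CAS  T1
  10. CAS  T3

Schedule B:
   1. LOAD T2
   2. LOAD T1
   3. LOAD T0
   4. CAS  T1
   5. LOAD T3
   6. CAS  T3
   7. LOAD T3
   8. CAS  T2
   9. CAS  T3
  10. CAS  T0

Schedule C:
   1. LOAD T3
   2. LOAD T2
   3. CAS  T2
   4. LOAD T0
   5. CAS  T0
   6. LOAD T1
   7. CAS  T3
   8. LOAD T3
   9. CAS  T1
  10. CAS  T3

Tracing schedule B:
#1 T2 reads 5
#2 T1 reads 5
#3 T0 reads 5
#4 T1 CAS(5→6) writes; counter now 6
#5 T3 reads 6
#6 T3 CAS(6→7) writes; counter now 7
#7 T3 reads 7
#8 T2 CAS(5→6) fails; counter now 7
#9 T3 CAS(7→8) writes; counter now 8
#10 T0 CAS(5→6) fails; counter now 8

B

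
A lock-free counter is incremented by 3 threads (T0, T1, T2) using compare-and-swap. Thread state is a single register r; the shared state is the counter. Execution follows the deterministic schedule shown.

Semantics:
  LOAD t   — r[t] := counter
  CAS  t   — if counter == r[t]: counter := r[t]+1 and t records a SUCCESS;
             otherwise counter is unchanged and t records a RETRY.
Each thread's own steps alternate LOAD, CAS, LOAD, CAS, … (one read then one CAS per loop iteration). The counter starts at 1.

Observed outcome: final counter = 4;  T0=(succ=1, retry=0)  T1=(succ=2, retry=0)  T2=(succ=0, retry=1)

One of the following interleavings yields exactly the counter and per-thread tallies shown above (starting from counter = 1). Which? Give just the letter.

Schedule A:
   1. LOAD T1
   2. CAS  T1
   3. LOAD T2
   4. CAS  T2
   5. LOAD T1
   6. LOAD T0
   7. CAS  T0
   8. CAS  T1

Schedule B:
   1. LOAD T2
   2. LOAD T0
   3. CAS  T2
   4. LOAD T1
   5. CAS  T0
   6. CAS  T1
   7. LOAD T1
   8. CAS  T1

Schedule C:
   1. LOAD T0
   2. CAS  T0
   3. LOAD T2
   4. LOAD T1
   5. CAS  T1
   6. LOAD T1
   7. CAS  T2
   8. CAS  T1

C

Tracing schedule C:
#1 T0 reads 1
#2 T0 CAS(1→2) writes; counter now 2
#3 T2 reads 2
#4 T1 reads 2
#5 T1 CAS(2→3) writes; counter now 3
#6 T1 reads 3
#7 T2 CAS(2→3) fails; counter now 3
#8 T1 CAS(3→4) writes; counter now 4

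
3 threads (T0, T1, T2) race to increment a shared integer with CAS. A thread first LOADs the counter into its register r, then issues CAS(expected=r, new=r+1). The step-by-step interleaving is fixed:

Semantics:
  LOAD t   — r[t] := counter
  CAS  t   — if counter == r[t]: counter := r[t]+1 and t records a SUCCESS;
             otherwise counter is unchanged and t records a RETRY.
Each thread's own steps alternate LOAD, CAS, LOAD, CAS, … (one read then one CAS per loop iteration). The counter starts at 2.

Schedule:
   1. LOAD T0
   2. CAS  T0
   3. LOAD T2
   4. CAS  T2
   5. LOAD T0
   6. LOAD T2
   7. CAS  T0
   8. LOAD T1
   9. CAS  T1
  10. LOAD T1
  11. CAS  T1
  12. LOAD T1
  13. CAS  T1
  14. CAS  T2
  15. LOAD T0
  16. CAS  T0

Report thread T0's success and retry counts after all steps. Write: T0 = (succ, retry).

T0 = (3, 0)

step 1: T0 LOAD ⇒ load; ctr=2 reg=2
step 2: T0 CAS ⇒ ok; ctr=3 reg=2
step 3: T2 LOAD ⇒ load; ctr=3 reg=3
step 4: T2 CAS ⇒ ok; ctr=4 reg=3
step 5: T0 LOAD ⇒ load; ctr=4 reg=4
step 6: T2 LOAD ⇒ load; ctr=4 reg=4
step 7: T0 CAS ⇒ ok; ctr=5 reg=4
step 8: T1 LOAD ⇒ load; ctr=5 reg=5
step 9: T1 CAS ⇒ ok; ctr=6 reg=5
step 10: T1 LOAD ⇒ load; ctr=6 reg=6
step 11: T1 CAS ⇒ ok; ctr=7 reg=6
step 12: T1 LOAD ⇒ load; ctr=7 reg=7
step 13: T1 CAS ⇒ ok; ctr=8 reg=7
step 14: T2 CAS ⇒ retry; ctr=8 reg=4
step 15: T0 LOAD ⇒ load; ctr=8 reg=8
step 16: T0 CAS ⇒ ok; ctr=9 reg=8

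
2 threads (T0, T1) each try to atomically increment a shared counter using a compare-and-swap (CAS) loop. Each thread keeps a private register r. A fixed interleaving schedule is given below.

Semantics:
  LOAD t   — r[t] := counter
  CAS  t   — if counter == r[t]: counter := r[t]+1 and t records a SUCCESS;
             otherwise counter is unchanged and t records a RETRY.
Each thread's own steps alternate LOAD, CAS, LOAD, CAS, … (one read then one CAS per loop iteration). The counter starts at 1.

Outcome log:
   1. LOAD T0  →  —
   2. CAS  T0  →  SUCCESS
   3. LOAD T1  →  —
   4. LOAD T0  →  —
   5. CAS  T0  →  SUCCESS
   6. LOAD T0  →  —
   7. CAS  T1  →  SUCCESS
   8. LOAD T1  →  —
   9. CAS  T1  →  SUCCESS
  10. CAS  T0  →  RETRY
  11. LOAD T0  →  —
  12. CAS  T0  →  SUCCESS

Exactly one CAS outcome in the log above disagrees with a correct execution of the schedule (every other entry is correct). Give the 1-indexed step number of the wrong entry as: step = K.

Reference trace:
[1] T0.load  rd  (counter 1, T0.r 1)
[2] T0.cas  hit  (counter 2, T0.r 1)
[3] T1.load  rd  (counter 2, T1.r 2)
[4] T0.load  rd  (counter 2, T0.r 2)
[5] T0.cas  hit  (counter 3, T0.r 2)
[6] T0.load  rd  (counter 3, T0.r 3)
[7] T1.cas  miss  (counter 3, T1.r 2)
[8] T1.load  rd  (counter 3, T1.r 3)
[9] T1.cas  hit  (counter 4, T1.r 3)
[10] T0.cas  miss  (counter 4, T0.r 3)
[11] T0.load  rd  (counter 4, T0.r 4)
[12] T0.cas  hit  (counter 5, T0.r 4)
Mismatch at 7.

step = 7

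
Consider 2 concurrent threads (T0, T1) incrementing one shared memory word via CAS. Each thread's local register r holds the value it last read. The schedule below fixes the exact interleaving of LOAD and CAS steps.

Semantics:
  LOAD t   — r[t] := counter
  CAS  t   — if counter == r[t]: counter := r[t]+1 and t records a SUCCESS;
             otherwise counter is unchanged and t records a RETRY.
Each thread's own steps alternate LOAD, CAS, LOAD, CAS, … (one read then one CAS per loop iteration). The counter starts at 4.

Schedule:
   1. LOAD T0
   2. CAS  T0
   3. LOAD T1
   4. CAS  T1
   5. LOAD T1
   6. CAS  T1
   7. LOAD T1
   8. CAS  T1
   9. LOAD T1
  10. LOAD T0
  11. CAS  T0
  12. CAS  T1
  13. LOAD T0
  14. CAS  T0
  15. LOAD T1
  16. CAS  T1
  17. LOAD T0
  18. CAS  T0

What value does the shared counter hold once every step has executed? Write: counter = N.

step 1: T0 LOAD ⇒ load; ctr=4 reg=4
step 2: T0 CAS ⇒ ok; ctr=5 reg=4
step 3: T1 LOAD ⇒ load; ctr=5 reg=5
step 4: T1 CAS ⇒ ok; ctr=6 reg=5
step 5: T1 LOAD ⇒ load; ctr=6 reg=6
step 6: T1 CAS ⇒ ok; ctr=7 reg=6
step 7: T1 LOAD ⇒ load; ctr=7 reg=7
step 8: T1 CAS ⇒ ok; ctr=8 reg=7
step 9: T1 LOAD ⇒ load; ctr=8 reg=8
step 10: T0 LOAD ⇒ load; ctr=8 reg=8
step 11: T0 CAS ⇒ ok; ctr=9 reg=8
step 12: T1 CAS ⇒ retry; ctr=9 reg=8
step 13: T0 LOAD ⇒ load; ctr=9 reg=9
step 14: T0 CAS ⇒ ok; ctr=10 reg=9
step 15: T1 LOAD ⇒ load; ctr=10 reg=10
step 16: T1 CAS ⇒ ok; ctr=11 reg=10
step 17: T0 LOAD ⇒ load; ctr=11 reg=11
step 18: T0 CAS ⇒ ok; ctr=12 reg=11

counter = 12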